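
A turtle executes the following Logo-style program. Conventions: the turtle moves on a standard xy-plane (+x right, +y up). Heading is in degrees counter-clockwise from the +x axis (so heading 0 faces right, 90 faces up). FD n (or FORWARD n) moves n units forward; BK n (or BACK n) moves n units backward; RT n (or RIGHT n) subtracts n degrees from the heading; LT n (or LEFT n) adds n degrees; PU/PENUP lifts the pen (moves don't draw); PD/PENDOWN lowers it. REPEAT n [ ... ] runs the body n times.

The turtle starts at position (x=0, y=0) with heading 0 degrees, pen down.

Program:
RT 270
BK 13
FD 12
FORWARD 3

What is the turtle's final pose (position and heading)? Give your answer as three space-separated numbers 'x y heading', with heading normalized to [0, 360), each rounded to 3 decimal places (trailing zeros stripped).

Executing turtle program step by step:
Start: pos=(0,0), heading=0, pen down
RT 270: heading 0 -> 90
BK 13: (0,0) -> (0,-13) [heading=90, draw]
FD 12: (0,-13) -> (0,-1) [heading=90, draw]
FD 3: (0,-1) -> (0,2) [heading=90, draw]
Final: pos=(0,2), heading=90, 3 segment(s) drawn

Answer: 0 2 90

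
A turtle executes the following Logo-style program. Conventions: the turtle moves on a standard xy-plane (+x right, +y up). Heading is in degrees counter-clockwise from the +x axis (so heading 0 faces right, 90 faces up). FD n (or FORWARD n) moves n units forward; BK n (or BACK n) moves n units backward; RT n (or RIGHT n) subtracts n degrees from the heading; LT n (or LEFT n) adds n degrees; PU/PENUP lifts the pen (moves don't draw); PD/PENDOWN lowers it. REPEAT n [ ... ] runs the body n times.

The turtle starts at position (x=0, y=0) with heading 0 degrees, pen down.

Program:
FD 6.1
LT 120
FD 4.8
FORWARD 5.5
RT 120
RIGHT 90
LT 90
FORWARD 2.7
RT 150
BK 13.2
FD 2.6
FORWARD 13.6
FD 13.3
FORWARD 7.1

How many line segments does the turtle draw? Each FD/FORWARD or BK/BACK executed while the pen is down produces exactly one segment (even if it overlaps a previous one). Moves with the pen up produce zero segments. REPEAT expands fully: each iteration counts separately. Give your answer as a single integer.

Answer: 9

Derivation:
Executing turtle program step by step:
Start: pos=(0,0), heading=0, pen down
FD 6.1: (0,0) -> (6.1,0) [heading=0, draw]
LT 120: heading 0 -> 120
FD 4.8: (6.1,0) -> (3.7,4.157) [heading=120, draw]
FD 5.5: (3.7,4.157) -> (0.95,8.92) [heading=120, draw]
RT 120: heading 120 -> 0
RT 90: heading 0 -> 270
LT 90: heading 270 -> 0
FD 2.7: (0.95,8.92) -> (3.65,8.92) [heading=0, draw]
RT 150: heading 0 -> 210
BK 13.2: (3.65,8.92) -> (15.082,15.52) [heading=210, draw]
FD 2.6: (15.082,15.52) -> (12.83,14.22) [heading=210, draw]
FD 13.6: (12.83,14.22) -> (1.052,7.42) [heading=210, draw]
FD 13.3: (1.052,7.42) -> (-10.466,0.77) [heading=210, draw]
FD 7.1: (-10.466,0.77) -> (-16.615,-2.78) [heading=210, draw]
Final: pos=(-16.615,-2.78), heading=210, 9 segment(s) drawn
Segments drawn: 9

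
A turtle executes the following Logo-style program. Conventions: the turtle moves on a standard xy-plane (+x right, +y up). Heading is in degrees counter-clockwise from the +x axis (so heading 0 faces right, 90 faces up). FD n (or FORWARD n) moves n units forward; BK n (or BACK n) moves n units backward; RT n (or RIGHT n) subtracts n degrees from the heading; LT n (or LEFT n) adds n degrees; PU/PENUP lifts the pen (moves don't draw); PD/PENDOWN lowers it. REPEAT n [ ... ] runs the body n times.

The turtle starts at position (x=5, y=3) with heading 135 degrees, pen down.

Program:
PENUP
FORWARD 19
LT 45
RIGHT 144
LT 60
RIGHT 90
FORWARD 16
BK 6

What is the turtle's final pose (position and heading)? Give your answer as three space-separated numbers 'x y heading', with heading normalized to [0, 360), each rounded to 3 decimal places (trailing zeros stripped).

Executing turtle program step by step:
Start: pos=(5,3), heading=135, pen down
PU: pen up
FD 19: (5,3) -> (-8.435,16.435) [heading=135, move]
LT 45: heading 135 -> 180
RT 144: heading 180 -> 36
LT 60: heading 36 -> 96
RT 90: heading 96 -> 6
FD 16: (-8.435,16.435) -> (7.477,18.107) [heading=6, move]
BK 6: (7.477,18.107) -> (1.51,17.48) [heading=6, move]
Final: pos=(1.51,17.48), heading=6, 0 segment(s) drawn

Answer: 1.51 17.48 6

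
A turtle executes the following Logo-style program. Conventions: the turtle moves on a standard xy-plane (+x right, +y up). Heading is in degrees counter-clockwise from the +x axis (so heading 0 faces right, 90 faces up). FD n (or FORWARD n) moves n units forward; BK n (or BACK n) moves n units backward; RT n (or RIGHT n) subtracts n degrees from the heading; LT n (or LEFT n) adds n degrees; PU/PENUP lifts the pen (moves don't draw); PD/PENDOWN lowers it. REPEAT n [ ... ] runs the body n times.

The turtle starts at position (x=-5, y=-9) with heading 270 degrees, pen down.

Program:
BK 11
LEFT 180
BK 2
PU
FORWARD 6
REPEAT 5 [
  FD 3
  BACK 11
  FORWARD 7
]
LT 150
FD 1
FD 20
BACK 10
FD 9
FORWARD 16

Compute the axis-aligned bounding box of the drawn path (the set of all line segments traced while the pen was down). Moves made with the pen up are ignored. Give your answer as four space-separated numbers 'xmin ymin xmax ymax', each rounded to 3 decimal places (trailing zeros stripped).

Executing turtle program step by step:
Start: pos=(-5,-9), heading=270, pen down
BK 11: (-5,-9) -> (-5,2) [heading=270, draw]
LT 180: heading 270 -> 90
BK 2: (-5,2) -> (-5,0) [heading=90, draw]
PU: pen up
FD 6: (-5,0) -> (-5,6) [heading=90, move]
REPEAT 5 [
  -- iteration 1/5 --
  FD 3: (-5,6) -> (-5,9) [heading=90, move]
  BK 11: (-5,9) -> (-5,-2) [heading=90, move]
  FD 7: (-5,-2) -> (-5,5) [heading=90, move]
  -- iteration 2/5 --
  FD 3: (-5,5) -> (-5,8) [heading=90, move]
  BK 11: (-5,8) -> (-5,-3) [heading=90, move]
  FD 7: (-5,-3) -> (-5,4) [heading=90, move]
  -- iteration 3/5 --
  FD 3: (-5,4) -> (-5,7) [heading=90, move]
  BK 11: (-5,7) -> (-5,-4) [heading=90, move]
  FD 7: (-5,-4) -> (-5,3) [heading=90, move]
  -- iteration 4/5 --
  FD 3: (-5,3) -> (-5,6) [heading=90, move]
  BK 11: (-5,6) -> (-5,-5) [heading=90, move]
  FD 7: (-5,-5) -> (-5,2) [heading=90, move]
  -- iteration 5/5 --
  FD 3: (-5,2) -> (-5,5) [heading=90, move]
  BK 11: (-5,5) -> (-5,-6) [heading=90, move]
  FD 7: (-5,-6) -> (-5,1) [heading=90, move]
]
LT 150: heading 90 -> 240
FD 1: (-5,1) -> (-5.5,0.134) [heading=240, move]
FD 20: (-5.5,0.134) -> (-15.5,-17.187) [heading=240, move]
BK 10: (-15.5,-17.187) -> (-10.5,-8.526) [heading=240, move]
FD 9: (-10.5,-8.526) -> (-15,-16.321) [heading=240, move]
FD 16: (-15,-16.321) -> (-23,-30.177) [heading=240, move]
Final: pos=(-23,-30.177), heading=240, 2 segment(s) drawn

Segment endpoints: x in {-5, -5, -5}, y in {-9, 0, 2}
xmin=-5, ymin=-9, xmax=-5, ymax=2

Answer: -5 -9 -5 2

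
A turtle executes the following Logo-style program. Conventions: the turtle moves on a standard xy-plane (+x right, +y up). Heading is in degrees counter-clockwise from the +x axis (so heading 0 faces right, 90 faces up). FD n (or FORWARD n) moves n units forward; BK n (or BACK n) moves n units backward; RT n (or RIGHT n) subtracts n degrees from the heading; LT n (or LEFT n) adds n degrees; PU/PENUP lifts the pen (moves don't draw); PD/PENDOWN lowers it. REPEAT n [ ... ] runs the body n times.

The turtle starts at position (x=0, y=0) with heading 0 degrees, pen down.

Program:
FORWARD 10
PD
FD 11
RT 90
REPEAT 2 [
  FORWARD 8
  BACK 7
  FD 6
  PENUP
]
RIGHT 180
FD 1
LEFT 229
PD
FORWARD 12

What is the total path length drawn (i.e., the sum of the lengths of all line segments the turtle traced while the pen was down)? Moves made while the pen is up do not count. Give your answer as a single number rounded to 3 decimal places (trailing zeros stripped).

Answer: 54

Derivation:
Executing turtle program step by step:
Start: pos=(0,0), heading=0, pen down
FD 10: (0,0) -> (10,0) [heading=0, draw]
PD: pen down
FD 11: (10,0) -> (21,0) [heading=0, draw]
RT 90: heading 0 -> 270
REPEAT 2 [
  -- iteration 1/2 --
  FD 8: (21,0) -> (21,-8) [heading=270, draw]
  BK 7: (21,-8) -> (21,-1) [heading=270, draw]
  FD 6: (21,-1) -> (21,-7) [heading=270, draw]
  PU: pen up
  -- iteration 2/2 --
  FD 8: (21,-7) -> (21,-15) [heading=270, move]
  BK 7: (21,-15) -> (21,-8) [heading=270, move]
  FD 6: (21,-8) -> (21,-14) [heading=270, move]
  PU: pen up
]
RT 180: heading 270 -> 90
FD 1: (21,-14) -> (21,-13) [heading=90, move]
LT 229: heading 90 -> 319
PD: pen down
FD 12: (21,-13) -> (30.057,-20.873) [heading=319, draw]
Final: pos=(30.057,-20.873), heading=319, 6 segment(s) drawn

Segment lengths:
  seg 1: (0,0) -> (10,0), length = 10
  seg 2: (10,0) -> (21,0), length = 11
  seg 3: (21,0) -> (21,-8), length = 8
  seg 4: (21,-8) -> (21,-1), length = 7
  seg 5: (21,-1) -> (21,-7), length = 6
  seg 6: (21,-13) -> (30.057,-20.873), length = 12
Total = 54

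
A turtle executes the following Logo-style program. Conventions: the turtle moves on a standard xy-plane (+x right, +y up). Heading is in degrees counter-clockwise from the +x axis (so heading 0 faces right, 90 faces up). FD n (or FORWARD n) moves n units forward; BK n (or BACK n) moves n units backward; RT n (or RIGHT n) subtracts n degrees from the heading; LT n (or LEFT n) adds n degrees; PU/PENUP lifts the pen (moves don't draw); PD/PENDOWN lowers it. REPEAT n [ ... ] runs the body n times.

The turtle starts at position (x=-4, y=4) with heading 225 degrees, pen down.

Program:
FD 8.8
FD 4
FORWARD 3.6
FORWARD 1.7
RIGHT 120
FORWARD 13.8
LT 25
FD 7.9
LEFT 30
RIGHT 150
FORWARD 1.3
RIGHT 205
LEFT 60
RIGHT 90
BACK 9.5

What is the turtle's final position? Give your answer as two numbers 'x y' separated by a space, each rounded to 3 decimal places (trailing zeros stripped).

Answer: -17.451 4.091

Derivation:
Executing turtle program step by step:
Start: pos=(-4,4), heading=225, pen down
FD 8.8: (-4,4) -> (-10.223,-2.223) [heading=225, draw]
FD 4: (-10.223,-2.223) -> (-13.051,-5.051) [heading=225, draw]
FD 3.6: (-13.051,-5.051) -> (-15.597,-7.597) [heading=225, draw]
FD 1.7: (-15.597,-7.597) -> (-16.799,-8.799) [heading=225, draw]
RT 120: heading 225 -> 105
FD 13.8: (-16.799,-8.799) -> (-20.37,4.531) [heading=105, draw]
LT 25: heading 105 -> 130
FD 7.9: (-20.37,4.531) -> (-25.448,10.583) [heading=130, draw]
LT 30: heading 130 -> 160
RT 150: heading 160 -> 10
FD 1.3: (-25.448,10.583) -> (-24.168,10.809) [heading=10, draw]
RT 205: heading 10 -> 165
LT 60: heading 165 -> 225
RT 90: heading 225 -> 135
BK 9.5: (-24.168,10.809) -> (-17.451,4.091) [heading=135, draw]
Final: pos=(-17.451,4.091), heading=135, 8 segment(s) drawn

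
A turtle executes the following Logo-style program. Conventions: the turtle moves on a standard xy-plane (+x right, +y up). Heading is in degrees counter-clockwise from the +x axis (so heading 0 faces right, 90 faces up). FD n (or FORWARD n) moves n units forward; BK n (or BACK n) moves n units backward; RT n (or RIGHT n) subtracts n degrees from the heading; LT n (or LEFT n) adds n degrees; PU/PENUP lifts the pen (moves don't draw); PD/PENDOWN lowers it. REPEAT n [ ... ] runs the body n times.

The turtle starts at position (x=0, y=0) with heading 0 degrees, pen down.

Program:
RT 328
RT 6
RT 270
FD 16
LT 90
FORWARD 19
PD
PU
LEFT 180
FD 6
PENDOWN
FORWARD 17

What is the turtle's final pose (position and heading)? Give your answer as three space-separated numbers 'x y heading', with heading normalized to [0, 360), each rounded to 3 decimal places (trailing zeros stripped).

Answer: -3.419 16.134 26

Derivation:
Executing turtle program step by step:
Start: pos=(0,0), heading=0, pen down
RT 328: heading 0 -> 32
RT 6: heading 32 -> 26
RT 270: heading 26 -> 116
FD 16: (0,0) -> (-7.014,14.381) [heading=116, draw]
LT 90: heading 116 -> 206
FD 19: (-7.014,14.381) -> (-24.091,6.052) [heading=206, draw]
PD: pen down
PU: pen up
LT 180: heading 206 -> 26
FD 6: (-24.091,6.052) -> (-18.698,8.682) [heading=26, move]
PD: pen down
FD 17: (-18.698,8.682) -> (-3.419,16.134) [heading=26, draw]
Final: pos=(-3.419,16.134), heading=26, 3 segment(s) drawn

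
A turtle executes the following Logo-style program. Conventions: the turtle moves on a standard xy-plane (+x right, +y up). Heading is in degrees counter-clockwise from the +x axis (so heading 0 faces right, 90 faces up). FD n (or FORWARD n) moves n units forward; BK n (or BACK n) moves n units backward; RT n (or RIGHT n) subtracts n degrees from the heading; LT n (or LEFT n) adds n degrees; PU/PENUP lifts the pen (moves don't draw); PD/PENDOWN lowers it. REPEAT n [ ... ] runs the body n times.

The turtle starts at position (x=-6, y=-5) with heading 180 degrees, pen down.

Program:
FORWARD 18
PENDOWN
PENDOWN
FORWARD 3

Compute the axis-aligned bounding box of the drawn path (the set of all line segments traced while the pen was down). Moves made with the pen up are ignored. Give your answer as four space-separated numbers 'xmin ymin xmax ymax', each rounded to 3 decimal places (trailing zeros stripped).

Answer: -27 -5 -6 -5

Derivation:
Executing turtle program step by step:
Start: pos=(-6,-5), heading=180, pen down
FD 18: (-6,-5) -> (-24,-5) [heading=180, draw]
PD: pen down
PD: pen down
FD 3: (-24,-5) -> (-27,-5) [heading=180, draw]
Final: pos=(-27,-5), heading=180, 2 segment(s) drawn

Segment endpoints: x in {-27, -24, -6}, y in {-5, -5}
xmin=-27, ymin=-5, xmax=-6, ymax=-5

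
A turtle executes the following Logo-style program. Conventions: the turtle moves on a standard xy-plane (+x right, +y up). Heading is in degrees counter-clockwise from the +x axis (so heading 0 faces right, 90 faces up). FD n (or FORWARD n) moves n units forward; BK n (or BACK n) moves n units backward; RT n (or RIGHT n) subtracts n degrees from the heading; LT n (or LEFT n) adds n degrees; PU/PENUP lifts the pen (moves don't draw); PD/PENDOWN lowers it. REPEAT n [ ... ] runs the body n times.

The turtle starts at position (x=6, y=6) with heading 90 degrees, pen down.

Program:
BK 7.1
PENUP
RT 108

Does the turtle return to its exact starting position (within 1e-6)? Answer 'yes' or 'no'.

Answer: no

Derivation:
Executing turtle program step by step:
Start: pos=(6,6), heading=90, pen down
BK 7.1: (6,6) -> (6,-1.1) [heading=90, draw]
PU: pen up
RT 108: heading 90 -> 342
Final: pos=(6,-1.1), heading=342, 1 segment(s) drawn

Start position: (6, 6)
Final position: (6, -1.1)
Distance = 7.1; >= 1e-6 -> NOT closed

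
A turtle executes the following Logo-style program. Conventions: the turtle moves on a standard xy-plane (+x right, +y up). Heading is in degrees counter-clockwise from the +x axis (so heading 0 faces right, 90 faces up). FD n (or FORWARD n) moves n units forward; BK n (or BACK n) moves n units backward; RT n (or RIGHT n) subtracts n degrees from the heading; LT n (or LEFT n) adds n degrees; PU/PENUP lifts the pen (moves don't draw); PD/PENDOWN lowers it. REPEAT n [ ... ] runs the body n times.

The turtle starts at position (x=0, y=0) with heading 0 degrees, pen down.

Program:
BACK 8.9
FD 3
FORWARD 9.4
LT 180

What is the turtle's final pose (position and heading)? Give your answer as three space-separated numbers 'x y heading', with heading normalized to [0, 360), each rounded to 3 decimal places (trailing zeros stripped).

Answer: 3.5 0 180

Derivation:
Executing turtle program step by step:
Start: pos=(0,0), heading=0, pen down
BK 8.9: (0,0) -> (-8.9,0) [heading=0, draw]
FD 3: (-8.9,0) -> (-5.9,0) [heading=0, draw]
FD 9.4: (-5.9,0) -> (3.5,0) [heading=0, draw]
LT 180: heading 0 -> 180
Final: pos=(3.5,0), heading=180, 3 segment(s) drawn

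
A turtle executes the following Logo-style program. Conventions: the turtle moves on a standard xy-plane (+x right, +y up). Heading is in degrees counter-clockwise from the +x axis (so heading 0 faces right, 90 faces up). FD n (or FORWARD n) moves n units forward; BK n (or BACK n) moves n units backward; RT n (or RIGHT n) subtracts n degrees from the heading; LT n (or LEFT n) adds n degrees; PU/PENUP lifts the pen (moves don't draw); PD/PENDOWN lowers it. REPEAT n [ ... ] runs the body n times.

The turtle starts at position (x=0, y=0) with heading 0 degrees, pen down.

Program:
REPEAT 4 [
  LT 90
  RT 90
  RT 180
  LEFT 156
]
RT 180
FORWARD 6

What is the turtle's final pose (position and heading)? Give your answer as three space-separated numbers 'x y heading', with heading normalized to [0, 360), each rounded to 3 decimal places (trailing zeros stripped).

Answer: 0.627 5.967 84

Derivation:
Executing turtle program step by step:
Start: pos=(0,0), heading=0, pen down
REPEAT 4 [
  -- iteration 1/4 --
  LT 90: heading 0 -> 90
  RT 90: heading 90 -> 0
  RT 180: heading 0 -> 180
  LT 156: heading 180 -> 336
  -- iteration 2/4 --
  LT 90: heading 336 -> 66
  RT 90: heading 66 -> 336
  RT 180: heading 336 -> 156
  LT 156: heading 156 -> 312
  -- iteration 3/4 --
  LT 90: heading 312 -> 42
  RT 90: heading 42 -> 312
  RT 180: heading 312 -> 132
  LT 156: heading 132 -> 288
  -- iteration 4/4 --
  LT 90: heading 288 -> 18
  RT 90: heading 18 -> 288
  RT 180: heading 288 -> 108
  LT 156: heading 108 -> 264
]
RT 180: heading 264 -> 84
FD 6: (0,0) -> (0.627,5.967) [heading=84, draw]
Final: pos=(0.627,5.967), heading=84, 1 segment(s) drawn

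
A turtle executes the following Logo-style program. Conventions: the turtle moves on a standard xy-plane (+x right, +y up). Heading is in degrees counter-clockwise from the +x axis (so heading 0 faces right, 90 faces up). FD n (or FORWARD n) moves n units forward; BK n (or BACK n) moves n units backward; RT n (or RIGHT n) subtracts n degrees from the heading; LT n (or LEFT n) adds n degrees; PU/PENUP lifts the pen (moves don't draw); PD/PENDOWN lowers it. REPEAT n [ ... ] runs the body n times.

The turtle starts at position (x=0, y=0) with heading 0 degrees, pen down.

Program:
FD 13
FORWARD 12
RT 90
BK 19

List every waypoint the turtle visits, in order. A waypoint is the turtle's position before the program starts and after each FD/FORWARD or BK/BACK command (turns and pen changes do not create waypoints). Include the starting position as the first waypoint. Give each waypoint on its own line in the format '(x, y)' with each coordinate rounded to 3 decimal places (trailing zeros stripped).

Answer: (0, 0)
(13, 0)
(25, 0)
(25, 19)

Derivation:
Executing turtle program step by step:
Start: pos=(0,0), heading=0, pen down
FD 13: (0,0) -> (13,0) [heading=0, draw]
FD 12: (13,0) -> (25,0) [heading=0, draw]
RT 90: heading 0 -> 270
BK 19: (25,0) -> (25,19) [heading=270, draw]
Final: pos=(25,19), heading=270, 3 segment(s) drawn
Waypoints (4 total):
(0, 0)
(13, 0)
(25, 0)
(25, 19)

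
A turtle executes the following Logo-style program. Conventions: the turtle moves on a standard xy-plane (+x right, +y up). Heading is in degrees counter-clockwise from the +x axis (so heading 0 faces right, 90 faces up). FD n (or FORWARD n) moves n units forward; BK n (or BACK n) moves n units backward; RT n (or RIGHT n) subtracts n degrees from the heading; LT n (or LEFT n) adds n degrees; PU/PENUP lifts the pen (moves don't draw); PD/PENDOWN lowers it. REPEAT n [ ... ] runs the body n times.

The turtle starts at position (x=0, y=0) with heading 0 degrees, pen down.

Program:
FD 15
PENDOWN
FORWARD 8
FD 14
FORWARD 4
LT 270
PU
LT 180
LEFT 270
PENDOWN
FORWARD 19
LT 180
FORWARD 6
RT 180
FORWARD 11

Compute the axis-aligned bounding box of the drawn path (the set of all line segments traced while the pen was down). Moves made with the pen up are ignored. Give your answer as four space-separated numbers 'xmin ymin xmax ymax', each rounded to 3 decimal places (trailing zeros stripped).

Answer: 0 0 65 0

Derivation:
Executing turtle program step by step:
Start: pos=(0,0), heading=0, pen down
FD 15: (0,0) -> (15,0) [heading=0, draw]
PD: pen down
FD 8: (15,0) -> (23,0) [heading=0, draw]
FD 14: (23,0) -> (37,0) [heading=0, draw]
FD 4: (37,0) -> (41,0) [heading=0, draw]
LT 270: heading 0 -> 270
PU: pen up
LT 180: heading 270 -> 90
LT 270: heading 90 -> 0
PD: pen down
FD 19: (41,0) -> (60,0) [heading=0, draw]
LT 180: heading 0 -> 180
FD 6: (60,0) -> (54,0) [heading=180, draw]
RT 180: heading 180 -> 0
FD 11: (54,0) -> (65,0) [heading=0, draw]
Final: pos=(65,0), heading=0, 7 segment(s) drawn

Segment endpoints: x in {0, 15, 23, 37, 41, 54, 60, 65}, y in {0, 0, 0, 0}
xmin=0, ymin=0, xmax=65, ymax=0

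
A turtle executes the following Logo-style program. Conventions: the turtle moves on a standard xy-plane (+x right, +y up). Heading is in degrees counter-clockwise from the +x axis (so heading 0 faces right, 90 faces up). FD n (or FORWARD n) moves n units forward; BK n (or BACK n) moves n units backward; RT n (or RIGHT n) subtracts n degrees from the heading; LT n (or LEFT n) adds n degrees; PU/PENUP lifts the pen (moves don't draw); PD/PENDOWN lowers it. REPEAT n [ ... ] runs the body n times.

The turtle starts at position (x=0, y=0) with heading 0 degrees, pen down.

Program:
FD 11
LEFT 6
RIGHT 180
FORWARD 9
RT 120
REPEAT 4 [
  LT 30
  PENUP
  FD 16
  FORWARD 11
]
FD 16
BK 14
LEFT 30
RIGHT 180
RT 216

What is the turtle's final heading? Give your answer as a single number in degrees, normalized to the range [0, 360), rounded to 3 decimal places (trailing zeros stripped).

Executing turtle program step by step:
Start: pos=(0,0), heading=0, pen down
FD 11: (0,0) -> (11,0) [heading=0, draw]
LT 6: heading 0 -> 6
RT 180: heading 6 -> 186
FD 9: (11,0) -> (2.049,-0.941) [heading=186, draw]
RT 120: heading 186 -> 66
REPEAT 4 [
  -- iteration 1/4 --
  LT 30: heading 66 -> 96
  PU: pen up
  FD 16: (2.049,-0.941) -> (0.377,14.972) [heading=96, move]
  FD 11: (0.377,14.972) -> (-0.773,25.911) [heading=96, move]
  -- iteration 2/4 --
  LT 30: heading 96 -> 126
  PU: pen up
  FD 16: (-0.773,25.911) -> (-10.178,38.856) [heading=126, move]
  FD 11: (-10.178,38.856) -> (-16.643,47.755) [heading=126, move]
  -- iteration 3/4 --
  LT 30: heading 126 -> 156
  PU: pen up
  FD 16: (-16.643,47.755) -> (-31.26,54.263) [heading=156, move]
  FD 11: (-31.26,54.263) -> (-41.309,58.737) [heading=156, move]
  -- iteration 4/4 --
  LT 30: heading 156 -> 186
  PU: pen up
  FD 16: (-41.309,58.737) -> (-57.221,57.064) [heading=186, move]
  FD 11: (-57.221,57.064) -> (-68.161,55.914) [heading=186, move]
]
FD 16: (-68.161,55.914) -> (-84.073,54.242) [heading=186, move]
BK 14: (-84.073,54.242) -> (-70.15,55.705) [heading=186, move]
LT 30: heading 186 -> 216
RT 180: heading 216 -> 36
RT 216: heading 36 -> 180
Final: pos=(-70.15,55.705), heading=180, 2 segment(s) drawn

Answer: 180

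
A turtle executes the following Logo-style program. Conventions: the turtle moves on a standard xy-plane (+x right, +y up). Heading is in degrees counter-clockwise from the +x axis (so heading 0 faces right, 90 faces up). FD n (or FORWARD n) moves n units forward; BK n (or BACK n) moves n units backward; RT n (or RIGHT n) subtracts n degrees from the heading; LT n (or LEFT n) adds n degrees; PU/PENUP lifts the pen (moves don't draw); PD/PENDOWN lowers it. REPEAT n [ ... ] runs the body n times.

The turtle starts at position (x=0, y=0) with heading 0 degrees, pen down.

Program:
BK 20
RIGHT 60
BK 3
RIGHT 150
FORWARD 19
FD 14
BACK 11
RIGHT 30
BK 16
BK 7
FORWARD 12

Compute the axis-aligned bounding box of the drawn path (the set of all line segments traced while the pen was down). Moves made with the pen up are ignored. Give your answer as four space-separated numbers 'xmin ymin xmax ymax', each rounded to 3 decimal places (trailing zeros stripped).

Executing turtle program step by step:
Start: pos=(0,0), heading=0, pen down
BK 20: (0,0) -> (-20,0) [heading=0, draw]
RT 60: heading 0 -> 300
BK 3: (-20,0) -> (-21.5,2.598) [heading=300, draw]
RT 150: heading 300 -> 150
FD 19: (-21.5,2.598) -> (-37.954,12.098) [heading=150, draw]
FD 14: (-37.954,12.098) -> (-50.079,19.098) [heading=150, draw]
BK 11: (-50.079,19.098) -> (-40.553,13.598) [heading=150, draw]
RT 30: heading 150 -> 120
BK 16: (-40.553,13.598) -> (-32.553,-0.258) [heading=120, draw]
BK 7: (-32.553,-0.258) -> (-29.053,-6.321) [heading=120, draw]
FD 12: (-29.053,-6.321) -> (-35.053,4.072) [heading=120, draw]
Final: pos=(-35.053,4.072), heading=120, 8 segment(s) drawn

Segment endpoints: x in {-50.079, -40.553, -37.954, -35.053, -32.553, -29.053, -21.5, -20, 0}, y in {-6.321, -0.258, 0, 2.598, 4.072, 12.098, 13.598, 19.098}
xmin=-50.079, ymin=-6.321, xmax=0, ymax=19.098

Answer: -50.079 -6.321 0 19.098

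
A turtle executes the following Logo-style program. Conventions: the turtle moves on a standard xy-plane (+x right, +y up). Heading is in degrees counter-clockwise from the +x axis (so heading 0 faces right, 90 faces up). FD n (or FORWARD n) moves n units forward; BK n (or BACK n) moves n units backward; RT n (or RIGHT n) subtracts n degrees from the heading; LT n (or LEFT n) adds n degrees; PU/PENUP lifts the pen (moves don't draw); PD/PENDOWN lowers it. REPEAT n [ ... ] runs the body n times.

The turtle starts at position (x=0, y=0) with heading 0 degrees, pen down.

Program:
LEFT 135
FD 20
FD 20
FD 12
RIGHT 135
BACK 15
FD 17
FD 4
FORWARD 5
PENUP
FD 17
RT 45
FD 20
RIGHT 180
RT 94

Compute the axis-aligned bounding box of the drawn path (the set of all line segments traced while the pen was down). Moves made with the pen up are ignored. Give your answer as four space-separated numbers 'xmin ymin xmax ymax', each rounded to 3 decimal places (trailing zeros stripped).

Executing turtle program step by step:
Start: pos=(0,0), heading=0, pen down
LT 135: heading 0 -> 135
FD 20: (0,0) -> (-14.142,14.142) [heading=135, draw]
FD 20: (-14.142,14.142) -> (-28.284,28.284) [heading=135, draw]
FD 12: (-28.284,28.284) -> (-36.77,36.77) [heading=135, draw]
RT 135: heading 135 -> 0
BK 15: (-36.77,36.77) -> (-51.77,36.77) [heading=0, draw]
FD 17: (-51.77,36.77) -> (-34.77,36.77) [heading=0, draw]
FD 4: (-34.77,36.77) -> (-30.77,36.77) [heading=0, draw]
FD 5: (-30.77,36.77) -> (-25.77,36.77) [heading=0, draw]
PU: pen up
FD 17: (-25.77,36.77) -> (-8.77,36.77) [heading=0, move]
RT 45: heading 0 -> 315
FD 20: (-8.77,36.77) -> (5.373,22.627) [heading=315, move]
RT 180: heading 315 -> 135
RT 94: heading 135 -> 41
Final: pos=(5.373,22.627), heading=41, 7 segment(s) drawn

Segment endpoints: x in {-51.77, -36.77, -34.77, -30.77, -28.284, -25.77, -14.142, 0}, y in {0, 14.142, 28.284, 36.77}
xmin=-51.77, ymin=0, xmax=0, ymax=36.77

Answer: -51.77 0 0 36.77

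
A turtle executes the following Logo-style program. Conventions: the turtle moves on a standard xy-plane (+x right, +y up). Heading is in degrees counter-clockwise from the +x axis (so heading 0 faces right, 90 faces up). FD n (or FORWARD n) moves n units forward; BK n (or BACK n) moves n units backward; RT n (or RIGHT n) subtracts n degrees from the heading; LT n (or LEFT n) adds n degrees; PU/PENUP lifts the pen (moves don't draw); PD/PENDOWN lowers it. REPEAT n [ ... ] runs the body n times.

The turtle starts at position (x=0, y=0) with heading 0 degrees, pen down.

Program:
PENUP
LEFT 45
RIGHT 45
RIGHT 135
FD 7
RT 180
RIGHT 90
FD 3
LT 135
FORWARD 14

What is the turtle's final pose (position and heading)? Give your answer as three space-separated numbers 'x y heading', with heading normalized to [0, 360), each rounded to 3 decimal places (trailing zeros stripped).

Executing turtle program step by step:
Start: pos=(0,0), heading=0, pen down
PU: pen up
LT 45: heading 0 -> 45
RT 45: heading 45 -> 0
RT 135: heading 0 -> 225
FD 7: (0,0) -> (-4.95,-4.95) [heading=225, move]
RT 180: heading 225 -> 45
RT 90: heading 45 -> 315
FD 3: (-4.95,-4.95) -> (-2.828,-7.071) [heading=315, move]
LT 135: heading 315 -> 90
FD 14: (-2.828,-7.071) -> (-2.828,6.929) [heading=90, move]
Final: pos=(-2.828,6.929), heading=90, 0 segment(s) drawn

Answer: -2.828 6.929 90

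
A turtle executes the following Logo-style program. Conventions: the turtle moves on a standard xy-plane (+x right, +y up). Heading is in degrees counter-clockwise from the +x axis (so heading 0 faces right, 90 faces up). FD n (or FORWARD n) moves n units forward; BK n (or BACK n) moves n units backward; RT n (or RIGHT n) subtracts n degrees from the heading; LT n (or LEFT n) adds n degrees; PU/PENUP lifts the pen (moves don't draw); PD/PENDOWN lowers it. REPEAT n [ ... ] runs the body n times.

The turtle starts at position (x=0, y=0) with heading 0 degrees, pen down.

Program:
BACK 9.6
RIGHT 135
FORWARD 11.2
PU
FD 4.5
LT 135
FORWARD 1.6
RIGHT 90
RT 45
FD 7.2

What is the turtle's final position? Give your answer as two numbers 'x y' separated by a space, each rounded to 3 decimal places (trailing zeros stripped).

Executing turtle program step by step:
Start: pos=(0,0), heading=0, pen down
BK 9.6: (0,0) -> (-9.6,0) [heading=0, draw]
RT 135: heading 0 -> 225
FD 11.2: (-9.6,0) -> (-17.52,-7.92) [heading=225, draw]
PU: pen up
FD 4.5: (-17.52,-7.92) -> (-20.702,-11.102) [heading=225, move]
LT 135: heading 225 -> 0
FD 1.6: (-20.702,-11.102) -> (-19.102,-11.102) [heading=0, move]
RT 90: heading 0 -> 270
RT 45: heading 270 -> 225
FD 7.2: (-19.102,-11.102) -> (-24.193,-16.193) [heading=225, move]
Final: pos=(-24.193,-16.193), heading=225, 2 segment(s) drawn

Answer: -24.193 -16.193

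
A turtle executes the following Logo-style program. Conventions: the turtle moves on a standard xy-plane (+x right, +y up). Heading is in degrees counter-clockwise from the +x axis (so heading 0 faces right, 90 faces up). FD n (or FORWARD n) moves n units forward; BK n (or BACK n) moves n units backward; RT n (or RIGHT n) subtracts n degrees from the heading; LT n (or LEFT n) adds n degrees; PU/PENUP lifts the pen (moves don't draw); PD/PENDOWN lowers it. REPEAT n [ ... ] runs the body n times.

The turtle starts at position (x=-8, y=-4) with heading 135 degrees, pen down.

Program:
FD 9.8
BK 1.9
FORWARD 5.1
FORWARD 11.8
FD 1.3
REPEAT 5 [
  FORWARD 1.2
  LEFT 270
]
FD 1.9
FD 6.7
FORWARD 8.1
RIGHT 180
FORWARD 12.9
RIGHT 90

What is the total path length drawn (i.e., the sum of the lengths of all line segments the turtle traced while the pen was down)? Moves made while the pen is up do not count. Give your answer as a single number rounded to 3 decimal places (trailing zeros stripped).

Executing turtle program step by step:
Start: pos=(-8,-4), heading=135, pen down
FD 9.8: (-8,-4) -> (-14.93,2.93) [heading=135, draw]
BK 1.9: (-14.93,2.93) -> (-13.586,1.586) [heading=135, draw]
FD 5.1: (-13.586,1.586) -> (-17.192,5.192) [heading=135, draw]
FD 11.8: (-17.192,5.192) -> (-25.536,13.536) [heading=135, draw]
FD 1.3: (-25.536,13.536) -> (-26.455,14.455) [heading=135, draw]
REPEAT 5 [
  -- iteration 1/5 --
  FD 1.2: (-26.455,14.455) -> (-27.304,15.304) [heading=135, draw]
  LT 270: heading 135 -> 45
  -- iteration 2/5 --
  FD 1.2: (-27.304,15.304) -> (-26.455,16.153) [heading=45, draw]
  LT 270: heading 45 -> 315
  -- iteration 3/5 --
  FD 1.2: (-26.455,16.153) -> (-25.607,15.304) [heading=315, draw]
  LT 270: heading 315 -> 225
  -- iteration 4/5 --
  FD 1.2: (-25.607,15.304) -> (-26.455,14.455) [heading=225, draw]
  LT 270: heading 225 -> 135
  -- iteration 5/5 --
  FD 1.2: (-26.455,14.455) -> (-27.304,15.304) [heading=135, draw]
  LT 270: heading 135 -> 45
]
FD 1.9: (-27.304,15.304) -> (-25.961,16.648) [heading=45, draw]
FD 6.7: (-25.961,16.648) -> (-21.223,21.385) [heading=45, draw]
FD 8.1: (-21.223,21.385) -> (-15.495,27.113) [heading=45, draw]
RT 180: heading 45 -> 225
FD 12.9: (-15.495,27.113) -> (-24.617,17.991) [heading=225, draw]
RT 90: heading 225 -> 135
Final: pos=(-24.617,17.991), heading=135, 14 segment(s) drawn

Segment lengths:
  seg 1: (-8,-4) -> (-14.93,2.93), length = 9.8
  seg 2: (-14.93,2.93) -> (-13.586,1.586), length = 1.9
  seg 3: (-13.586,1.586) -> (-17.192,5.192), length = 5.1
  seg 4: (-17.192,5.192) -> (-25.536,13.536), length = 11.8
  seg 5: (-25.536,13.536) -> (-26.455,14.455), length = 1.3
  seg 6: (-26.455,14.455) -> (-27.304,15.304), length = 1.2
  seg 7: (-27.304,15.304) -> (-26.455,16.153), length = 1.2
  seg 8: (-26.455,16.153) -> (-25.607,15.304), length = 1.2
  seg 9: (-25.607,15.304) -> (-26.455,14.455), length = 1.2
  seg 10: (-26.455,14.455) -> (-27.304,15.304), length = 1.2
  seg 11: (-27.304,15.304) -> (-25.961,16.648), length = 1.9
  seg 12: (-25.961,16.648) -> (-21.223,21.385), length = 6.7
  seg 13: (-21.223,21.385) -> (-15.495,27.113), length = 8.1
  seg 14: (-15.495,27.113) -> (-24.617,17.991), length = 12.9
Total = 65.5

Answer: 65.5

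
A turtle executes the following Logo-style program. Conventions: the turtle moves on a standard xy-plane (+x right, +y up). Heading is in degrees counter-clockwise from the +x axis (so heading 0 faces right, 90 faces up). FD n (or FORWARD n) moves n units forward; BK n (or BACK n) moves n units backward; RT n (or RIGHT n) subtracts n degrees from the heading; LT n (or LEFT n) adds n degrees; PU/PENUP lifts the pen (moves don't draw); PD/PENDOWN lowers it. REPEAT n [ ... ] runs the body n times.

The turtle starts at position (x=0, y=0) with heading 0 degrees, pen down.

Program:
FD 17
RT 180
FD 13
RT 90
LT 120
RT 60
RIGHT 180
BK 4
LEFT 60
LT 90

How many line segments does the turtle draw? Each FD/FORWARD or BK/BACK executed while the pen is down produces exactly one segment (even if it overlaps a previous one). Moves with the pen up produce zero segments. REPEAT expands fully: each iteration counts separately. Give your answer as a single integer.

Answer: 3

Derivation:
Executing turtle program step by step:
Start: pos=(0,0), heading=0, pen down
FD 17: (0,0) -> (17,0) [heading=0, draw]
RT 180: heading 0 -> 180
FD 13: (17,0) -> (4,0) [heading=180, draw]
RT 90: heading 180 -> 90
LT 120: heading 90 -> 210
RT 60: heading 210 -> 150
RT 180: heading 150 -> 330
BK 4: (4,0) -> (0.536,2) [heading=330, draw]
LT 60: heading 330 -> 30
LT 90: heading 30 -> 120
Final: pos=(0.536,2), heading=120, 3 segment(s) drawn
Segments drawn: 3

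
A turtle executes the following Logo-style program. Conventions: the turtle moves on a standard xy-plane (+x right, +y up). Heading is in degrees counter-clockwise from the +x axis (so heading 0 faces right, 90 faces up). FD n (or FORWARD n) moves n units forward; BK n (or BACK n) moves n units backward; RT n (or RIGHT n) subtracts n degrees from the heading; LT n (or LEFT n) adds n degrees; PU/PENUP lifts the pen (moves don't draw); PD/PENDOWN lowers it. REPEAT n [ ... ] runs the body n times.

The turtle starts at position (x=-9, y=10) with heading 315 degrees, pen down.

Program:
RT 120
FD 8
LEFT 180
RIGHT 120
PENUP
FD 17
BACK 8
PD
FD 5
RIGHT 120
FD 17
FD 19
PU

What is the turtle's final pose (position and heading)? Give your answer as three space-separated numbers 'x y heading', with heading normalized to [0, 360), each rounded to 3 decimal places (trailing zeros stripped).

Answer: -45.807 19.862 135

Derivation:
Executing turtle program step by step:
Start: pos=(-9,10), heading=315, pen down
RT 120: heading 315 -> 195
FD 8: (-9,10) -> (-16.727,7.929) [heading=195, draw]
LT 180: heading 195 -> 15
RT 120: heading 15 -> 255
PU: pen up
FD 17: (-16.727,7.929) -> (-21.127,-8.491) [heading=255, move]
BK 8: (-21.127,-8.491) -> (-19.057,-0.764) [heading=255, move]
PD: pen down
FD 5: (-19.057,-0.764) -> (-20.351,-5.594) [heading=255, draw]
RT 120: heading 255 -> 135
FD 17: (-20.351,-5.594) -> (-32.372,6.427) [heading=135, draw]
FD 19: (-32.372,6.427) -> (-45.807,19.862) [heading=135, draw]
PU: pen up
Final: pos=(-45.807,19.862), heading=135, 4 segment(s) drawn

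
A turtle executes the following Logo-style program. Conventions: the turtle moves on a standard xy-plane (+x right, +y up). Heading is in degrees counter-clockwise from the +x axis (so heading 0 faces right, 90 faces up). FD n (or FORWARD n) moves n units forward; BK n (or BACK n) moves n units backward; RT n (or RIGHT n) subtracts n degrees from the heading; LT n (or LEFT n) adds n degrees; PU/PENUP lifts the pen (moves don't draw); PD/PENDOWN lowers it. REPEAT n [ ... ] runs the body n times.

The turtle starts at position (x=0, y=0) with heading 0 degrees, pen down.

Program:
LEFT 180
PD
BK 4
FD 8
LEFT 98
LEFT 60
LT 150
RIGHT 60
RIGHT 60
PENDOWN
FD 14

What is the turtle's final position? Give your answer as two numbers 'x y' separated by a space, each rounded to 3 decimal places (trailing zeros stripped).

Executing turtle program step by step:
Start: pos=(0,0), heading=0, pen down
LT 180: heading 0 -> 180
PD: pen down
BK 4: (0,0) -> (4,0) [heading=180, draw]
FD 8: (4,0) -> (-4,0) [heading=180, draw]
LT 98: heading 180 -> 278
LT 60: heading 278 -> 338
LT 150: heading 338 -> 128
RT 60: heading 128 -> 68
RT 60: heading 68 -> 8
PD: pen down
FD 14: (-4,0) -> (9.864,1.948) [heading=8, draw]
Final: pos=(9.864,1.948), heading=8, 3 segment(s) drawn

Answer: 9.864 1.948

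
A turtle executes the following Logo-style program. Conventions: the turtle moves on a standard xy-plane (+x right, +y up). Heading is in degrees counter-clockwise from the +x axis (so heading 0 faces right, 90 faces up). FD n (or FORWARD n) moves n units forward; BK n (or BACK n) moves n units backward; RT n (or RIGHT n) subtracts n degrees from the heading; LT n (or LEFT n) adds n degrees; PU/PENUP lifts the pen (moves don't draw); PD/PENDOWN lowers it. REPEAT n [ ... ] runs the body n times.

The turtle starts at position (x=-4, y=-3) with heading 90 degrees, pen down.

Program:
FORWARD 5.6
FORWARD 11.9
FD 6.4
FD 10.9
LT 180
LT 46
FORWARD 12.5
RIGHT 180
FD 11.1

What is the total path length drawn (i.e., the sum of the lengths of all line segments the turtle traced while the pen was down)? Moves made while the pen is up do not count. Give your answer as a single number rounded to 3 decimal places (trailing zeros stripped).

Executing turtle program step by step:
Start: pos=(-4,-3), heading=90, pen down
FD 5.6: (-4,-3) -> (-4,2.6) [heading=90, draw]
FD 11.9: (-4,2.6) -> (-4,14.5) [heading=90, draw]
FD 6.4: (-4,14.5) -> (-4,20.9) [heading=90, draw]
FD 10.9: (-4,20.9) -> (-4,31.8) [heading=90, draw]
LT 180: heading 90 -> 270
LT 46: heading 270 -> 316
FD 12.5: (-4,31.8) -> (4.992,23.117) [heading=316, draw]
RT 180: heading 316 -> 136
FD 11.1: (4.992,23.117) -> (-2.993,30.827) [heading=136, draw]
Final: pos=(-2.993,30.827), heading=136, 6 segment(s) drawn

Segment lengths:
  seg 1: (-4,-3) -> (-4,2.6), length = 5.6
  seg 2: (-4,2.6) -> (-4,14.5), length = 11.9
  seg 3: (-4,14.5) -> (-4,20.9), length = 6.4
  seg 4: (-4,20.9) -> (-4,31.8), length = 10.9
  seg 5: (-4,31.8) -> (4.992,23.117), length = 12.5
  seg 6: (4.992,23.117) -> (-2.993,30.827), length = 11.1
Total = 58.4

Answer: 58.4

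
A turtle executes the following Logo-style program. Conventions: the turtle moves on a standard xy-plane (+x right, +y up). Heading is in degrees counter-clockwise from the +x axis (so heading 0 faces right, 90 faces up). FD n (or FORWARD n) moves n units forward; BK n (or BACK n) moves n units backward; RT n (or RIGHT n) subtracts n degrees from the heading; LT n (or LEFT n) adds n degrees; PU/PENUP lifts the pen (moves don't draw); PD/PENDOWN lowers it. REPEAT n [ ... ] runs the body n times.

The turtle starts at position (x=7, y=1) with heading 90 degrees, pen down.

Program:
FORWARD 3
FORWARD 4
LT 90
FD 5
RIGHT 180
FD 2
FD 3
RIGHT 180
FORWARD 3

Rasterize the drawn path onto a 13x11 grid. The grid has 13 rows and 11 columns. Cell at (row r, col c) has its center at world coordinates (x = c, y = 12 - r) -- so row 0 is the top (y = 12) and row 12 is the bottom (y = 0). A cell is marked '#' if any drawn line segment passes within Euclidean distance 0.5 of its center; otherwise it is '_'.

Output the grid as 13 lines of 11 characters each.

Segment 0: (7,1) -> (7,4)
Segment 1: (7,4) -> (7,8)
Segment 2: (7,8) -> (2,8)
Segment 3: (2,8) -> (4,8)
Segment 4: (4,8) -> (7,8)
Segment 5: (7,8) -> (4,8)

Answer: ___________
___________
___________
___________
__######___
_______#___
_______#___
_______#___
_______#___
_______#___
_______#___
_______#___
___________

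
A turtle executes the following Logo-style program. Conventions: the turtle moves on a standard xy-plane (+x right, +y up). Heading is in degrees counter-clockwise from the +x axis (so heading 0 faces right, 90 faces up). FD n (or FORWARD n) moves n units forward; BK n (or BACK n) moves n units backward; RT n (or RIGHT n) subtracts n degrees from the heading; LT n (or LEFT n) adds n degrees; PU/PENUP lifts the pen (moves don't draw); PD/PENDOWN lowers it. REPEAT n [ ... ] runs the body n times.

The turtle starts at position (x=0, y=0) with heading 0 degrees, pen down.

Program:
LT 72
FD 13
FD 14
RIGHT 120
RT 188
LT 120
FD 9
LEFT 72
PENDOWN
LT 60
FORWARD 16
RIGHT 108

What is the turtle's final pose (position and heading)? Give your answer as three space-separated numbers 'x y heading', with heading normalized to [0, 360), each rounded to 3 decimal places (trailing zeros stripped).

Executing turtle program step by step:
Start: pos=(0,0), heading=0, pen down
LT 72: heading 0 -> 72
FD 13: (0,0) -> (4.017,12.364) [heading=72, draw]
FD 14: (4.017,12.364) -> (8.343,25.679) [heading=72, draw]
RT 120: heading 72 -> 312
RT 188: heading 312 -> 124
LT 120: heading 124 -> 244
FD 9: (8.343,25.679) -> (4.398,17.589) [heading=244, draw]
LT 72: heading 244 -> 316
PD: pen down
LT 60: heading 316 -> 16
FD 16: (4.398,17.589) -> (19.778,22) [heading=16, draw]
RT 108: heading 16 -> 268
Final: pos=(19.778,22), heading=268, 4 segment(s) drawn

Answer: 19.778 22 268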